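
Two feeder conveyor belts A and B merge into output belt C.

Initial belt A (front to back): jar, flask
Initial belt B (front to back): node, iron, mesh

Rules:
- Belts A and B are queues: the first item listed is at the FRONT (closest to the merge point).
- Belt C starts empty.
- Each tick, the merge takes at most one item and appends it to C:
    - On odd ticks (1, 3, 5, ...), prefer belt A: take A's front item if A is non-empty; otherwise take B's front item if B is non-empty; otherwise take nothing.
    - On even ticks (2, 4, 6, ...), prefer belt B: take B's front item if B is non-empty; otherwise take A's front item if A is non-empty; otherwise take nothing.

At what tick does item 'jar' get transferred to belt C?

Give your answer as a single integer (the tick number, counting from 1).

Answer: 1

Derivation:
Tick 1: prefer A, take jar from A; A=[flask] B=[node,iron,mesh] C=[jar]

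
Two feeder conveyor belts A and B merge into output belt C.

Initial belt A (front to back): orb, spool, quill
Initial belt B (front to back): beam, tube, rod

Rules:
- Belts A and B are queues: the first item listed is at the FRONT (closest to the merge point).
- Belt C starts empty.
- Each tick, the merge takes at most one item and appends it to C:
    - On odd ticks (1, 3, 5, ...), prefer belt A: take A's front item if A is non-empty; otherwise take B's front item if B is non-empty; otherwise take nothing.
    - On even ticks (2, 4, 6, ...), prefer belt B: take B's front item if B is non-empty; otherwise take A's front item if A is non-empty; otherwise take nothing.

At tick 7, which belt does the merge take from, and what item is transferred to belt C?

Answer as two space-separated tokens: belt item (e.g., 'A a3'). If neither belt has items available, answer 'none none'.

Tick 1: prefer A, take orb from A; A=[spool,quill] B=[beam,tube,rod] C=[orb]
Tick 2: prefer B, take beam from B; A=[spool,quill] B=[tube,rod] C=[orb,beam]
Tick 3: prefer A, take spool from A; A=[quill] B=[tube,rod] C=[orb,beam,spool]
Tick 4: prefer B, take tube from B; A=[quill] B=[rod] C=[orb,beam,spool,tube]
Tick 5: prefer A, take quill from A; A=[-] B=[rod] C=[orb,beam,spool,tube,quill]
Tick 6: prefer B, take rod from B; A=[-] B=[-] C=[orb,beam,spool,tube,quill,rod]
Tick 7: prefer A, both empty, nothing taken; A=[-] B=[-] C=[orb,beam,spool,tube,quill,rod]

Answer: none none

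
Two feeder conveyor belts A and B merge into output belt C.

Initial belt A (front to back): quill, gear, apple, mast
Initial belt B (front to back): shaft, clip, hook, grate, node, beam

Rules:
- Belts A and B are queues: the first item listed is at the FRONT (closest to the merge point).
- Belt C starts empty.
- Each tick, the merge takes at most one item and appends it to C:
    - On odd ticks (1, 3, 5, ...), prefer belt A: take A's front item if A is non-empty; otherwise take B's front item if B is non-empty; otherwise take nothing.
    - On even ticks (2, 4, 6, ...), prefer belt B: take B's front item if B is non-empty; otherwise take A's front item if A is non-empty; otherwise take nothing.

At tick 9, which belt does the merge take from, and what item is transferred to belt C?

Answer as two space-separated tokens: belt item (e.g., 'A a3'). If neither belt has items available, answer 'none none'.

Answer: B node

Derivation:
Tick 1: prefer A, take quill from A; A=[gear,apple,mast] B=[shaft,clip,hook,grate,node,beam] C=[quill]
Tick 2: prefer B, take shaft from B; A=[gear,apple,mast] B=[clip,hook,grate,node,beam] C=[quill,shaft]
Tick 3: prefer A, take gear from A; A=[apple,mast] B=[clip,hook,grate,node,beam] C=[quill,shaft,gear]
Tick 4: prefer B, take clip from B; A=[apple,mast] B=[hook,grate,node,beam] C=[quill,shaft,gear,clip]
Tick 5: prefer A, take apple from A; A=[mast] B=[hook,grate,node,beam] C=[quill,shaft,gear,clip,apple]
Tick 6: prefer B, take hook from B; A=[mast] B=[grate,node,beam] C=[quill,shaft,gear,clip,apple,hook]
Tick 7: prefer A, take mast from A; A=[-] B=[grate,node,beam] C=[quill,shaft,gear,clip,apple,hook,mast]
Tick 8: prefer B, take grate from B; A=[-] B=[node,beam] C=[quill,shaft,gear,clip,apple,hook,mast,grate]
Tick 9: prefer A, take node from B; A=[-] B=[beam] C=[quill,shaft,gear,clip,apple,hook,mast,grate,node]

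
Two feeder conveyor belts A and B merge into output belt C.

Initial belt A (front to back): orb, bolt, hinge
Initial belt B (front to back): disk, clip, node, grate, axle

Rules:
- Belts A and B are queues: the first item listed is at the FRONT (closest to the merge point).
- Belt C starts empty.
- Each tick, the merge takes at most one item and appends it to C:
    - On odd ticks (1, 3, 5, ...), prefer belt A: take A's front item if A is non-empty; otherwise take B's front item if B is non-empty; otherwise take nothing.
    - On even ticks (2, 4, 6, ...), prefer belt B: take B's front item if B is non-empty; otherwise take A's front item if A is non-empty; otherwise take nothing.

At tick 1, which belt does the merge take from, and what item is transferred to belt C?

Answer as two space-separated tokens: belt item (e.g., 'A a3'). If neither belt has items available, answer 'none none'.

Tick 1: prefer A, take orb from A; A=[bolt,hinge] B=[disk,clip,node,grate,axle] C=[orb]

Answer: A orb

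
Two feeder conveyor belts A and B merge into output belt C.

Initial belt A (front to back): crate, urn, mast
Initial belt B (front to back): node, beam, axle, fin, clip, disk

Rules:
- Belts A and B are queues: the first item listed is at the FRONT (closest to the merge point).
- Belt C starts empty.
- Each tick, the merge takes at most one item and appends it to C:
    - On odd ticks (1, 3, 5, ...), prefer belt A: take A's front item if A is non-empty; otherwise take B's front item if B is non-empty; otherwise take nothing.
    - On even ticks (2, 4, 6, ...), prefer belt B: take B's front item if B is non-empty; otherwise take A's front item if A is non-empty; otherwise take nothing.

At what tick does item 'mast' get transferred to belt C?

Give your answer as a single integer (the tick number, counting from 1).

Answer: 5

Derivation:
Tick 1: prefer A, take crate from A; A=[urn,mast] B=[node,beam,axle,fin,clip,disk] C=[crate]
Tick 2: prefer B, take node from B; A=[urn,mast] B=[beam,axle,fin,clip,disk] C=[crate,node]
Tick 3: prefer A, take urn from A; A=[mast] B=[beam,axle,fin,clip,disk] C=[crate,node,urn]
Tick 4: prefer B, take beam from B; A=[mast] B=[axle,fin,clip,disk] C=[crate,node,urn,beam]
Tick 5: prefer A, take mast from A; A=[-] B=[axle,fin,clip,disk] C=[crate,node,urn,beam,mast]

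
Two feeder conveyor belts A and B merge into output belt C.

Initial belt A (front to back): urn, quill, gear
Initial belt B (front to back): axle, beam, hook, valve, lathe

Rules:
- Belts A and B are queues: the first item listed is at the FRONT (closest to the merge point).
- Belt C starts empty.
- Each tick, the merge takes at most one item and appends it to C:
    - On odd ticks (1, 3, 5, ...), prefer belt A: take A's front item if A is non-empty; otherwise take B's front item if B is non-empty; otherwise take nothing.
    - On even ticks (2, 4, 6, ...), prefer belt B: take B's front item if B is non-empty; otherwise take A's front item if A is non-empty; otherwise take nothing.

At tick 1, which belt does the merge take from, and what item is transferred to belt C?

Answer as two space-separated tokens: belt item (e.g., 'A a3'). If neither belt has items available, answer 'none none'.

Tick 1: prefer A, take urn from A; A=[quill,gear] B=[axle,beam,hook,valve,lathe] C=[urn]

Answer: A urn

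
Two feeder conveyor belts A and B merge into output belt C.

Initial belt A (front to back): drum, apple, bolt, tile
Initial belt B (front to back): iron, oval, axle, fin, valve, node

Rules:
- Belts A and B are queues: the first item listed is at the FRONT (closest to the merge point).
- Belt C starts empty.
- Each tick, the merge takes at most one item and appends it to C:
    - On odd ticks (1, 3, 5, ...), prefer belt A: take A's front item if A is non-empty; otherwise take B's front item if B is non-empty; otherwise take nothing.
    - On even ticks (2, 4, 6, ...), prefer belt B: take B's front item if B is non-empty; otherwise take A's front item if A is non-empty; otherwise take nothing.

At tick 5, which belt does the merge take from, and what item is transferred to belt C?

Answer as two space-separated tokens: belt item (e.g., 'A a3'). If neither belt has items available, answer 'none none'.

Tick 1: prefer A, take drum from A; A=[apple,bolt,tile] B=[iron,oval,axle,fin,valve,node] C=[drum]
Tick 2: prefer B, take iron from B; A=[apple,bolt,tile] B=[oval,axle,fin,valve,node] C=[drum,iron]
Tick 3: prefer A, take apple from A; A=[bolt,tile] B=[oval,axle,fin,valve,node] C=[drum,iron,apple]
Tick 4: prefer B, take oval from B; A=[bolt,tile] B=[axle,fin,valve,node] C=[drum,iron,apple,oval]
Tick 5: prefer A, take bolt from A; A=[tile] B=[axle,fin,valve,node] C=[drum,iron,apple,oval,bolt]

Answer: A bolt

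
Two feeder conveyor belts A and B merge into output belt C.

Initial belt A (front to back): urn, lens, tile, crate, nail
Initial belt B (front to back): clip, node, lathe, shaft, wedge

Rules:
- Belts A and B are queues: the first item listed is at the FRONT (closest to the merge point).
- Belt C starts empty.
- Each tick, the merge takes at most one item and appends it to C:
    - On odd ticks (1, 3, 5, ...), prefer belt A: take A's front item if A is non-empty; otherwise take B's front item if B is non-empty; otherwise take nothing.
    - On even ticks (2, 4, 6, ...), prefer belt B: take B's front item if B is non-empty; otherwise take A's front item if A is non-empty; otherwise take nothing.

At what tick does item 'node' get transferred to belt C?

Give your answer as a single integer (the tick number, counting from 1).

Tick 1: prefer A, take urn from A; A=[lens,tile,crate,nail] B=[clip,node,lathe,shaft,wedge] C=[urn]
Tick 2: prefer B, take clip from B; A=[lens,tile,crate,nail] B=[node,lathe,shaft,wedge] C=[urn,clip]
Tick 3: prefer A, take lens from A; A=[tile,crate,nail] B=[node,lathe,shaft,wedge] C=[urn,clip,lens]
Tick 4: prefer B, take node from B; A=[tile,crate,nail] B=[lathe,shaft,wedge] C=[urn,clip,lens,node]

Answer: 4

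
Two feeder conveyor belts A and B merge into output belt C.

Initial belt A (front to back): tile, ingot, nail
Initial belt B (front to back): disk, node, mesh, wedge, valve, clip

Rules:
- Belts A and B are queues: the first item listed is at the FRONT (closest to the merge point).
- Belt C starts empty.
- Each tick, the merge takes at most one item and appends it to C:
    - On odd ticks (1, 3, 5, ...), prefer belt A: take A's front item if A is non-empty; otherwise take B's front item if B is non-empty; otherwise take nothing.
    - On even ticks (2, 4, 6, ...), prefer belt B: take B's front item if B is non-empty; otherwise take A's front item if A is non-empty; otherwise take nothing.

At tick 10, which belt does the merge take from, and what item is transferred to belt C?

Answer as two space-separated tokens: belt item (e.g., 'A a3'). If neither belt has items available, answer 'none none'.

Tick 1: prefer A, take tile from A; A=[ingot,nail] B=[disk,node,mesh,wedge,valve,clip] C=[tile]
Tick 2: prefer B, take disk from B; A=[ingot,nail] B=[node,mesh,wedge,valve,clip] C=[tile,disk]
Tick 3: prefer A, take ingot from A; A=[nail] B=[node,mesh,wedge,valve,clip] C=[tile,disk,ingot]
Tick 4: prefer B, take node from B; A=[nail] B=[mesh,wedge,valve,clip] C=[tile,disk,ingot,node]
Tick 5: prefer A, take nail from A; A=[-] B=[mesh,wedge,valve,clip] C=[tile,disk,ingot,node,nail]
Tick 6: prefer B, take mesh from B; A=[-] B=[wedge,valve,clip] C=[tile,disk,ingot,node,nail,mesh]
Tick 7: prefer A, take wedge from B; A=[-] B=[valve,clip] C=[tile,disk,ingot,node,nail,mesh,wedge]
Tick 8: prefer B, take valve from B; A=[-] B=[clip] C=[tile,disk,ingot,node,nail,mesh,wedge,valve]
Tick 9: prefer A, take clip from B; A=[-] B=[-] C=[tile,disk,ingot,node,nail,mesh,wedge,valve,clip]
Tick 10: prefer B, both empty, nothing taken; A=[-] B=[-] C=[tile,disk,ingot,node,nail,mesh,wedge,valve,clip]

Answer: none none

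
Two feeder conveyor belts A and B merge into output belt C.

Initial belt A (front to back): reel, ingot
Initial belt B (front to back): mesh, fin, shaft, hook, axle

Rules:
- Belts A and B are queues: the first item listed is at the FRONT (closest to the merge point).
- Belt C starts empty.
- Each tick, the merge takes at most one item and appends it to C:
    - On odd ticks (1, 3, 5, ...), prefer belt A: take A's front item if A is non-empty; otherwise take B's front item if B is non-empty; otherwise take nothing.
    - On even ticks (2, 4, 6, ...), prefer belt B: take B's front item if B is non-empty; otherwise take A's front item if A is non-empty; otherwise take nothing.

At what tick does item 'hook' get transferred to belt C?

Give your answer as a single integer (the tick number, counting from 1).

Answer: 6

Derivation:
Tick 1: prefer A, take reel from A; A=[ingot] B=[mesh,fin,shaft,hook,axle] C=[reel]
Tick 2: prefer B, take mesh from B; A=[ingot] B=[fin,shaft,hook,axle] C=[reel,mesh]
Tick 3: prefer A, take ingot from A; A=[-] B=[fin,shaft,hook,axle] C=[reel,mesh,ingot]
Tick 4: prefer B, take fin from B; A=[-] B=[shaft,hook,axle] C=[reel,mesh,ingot,fin]
Tick 5: prefer A, take shaft from B; A=[-] B=[hook,axle] C=[reel,mesh,ingot,fin,shaft]
Tick 6: prefer B, take hook from B; A=[-] B=[axle] C=[reel,mesh,ingot,fin,shaft,hook]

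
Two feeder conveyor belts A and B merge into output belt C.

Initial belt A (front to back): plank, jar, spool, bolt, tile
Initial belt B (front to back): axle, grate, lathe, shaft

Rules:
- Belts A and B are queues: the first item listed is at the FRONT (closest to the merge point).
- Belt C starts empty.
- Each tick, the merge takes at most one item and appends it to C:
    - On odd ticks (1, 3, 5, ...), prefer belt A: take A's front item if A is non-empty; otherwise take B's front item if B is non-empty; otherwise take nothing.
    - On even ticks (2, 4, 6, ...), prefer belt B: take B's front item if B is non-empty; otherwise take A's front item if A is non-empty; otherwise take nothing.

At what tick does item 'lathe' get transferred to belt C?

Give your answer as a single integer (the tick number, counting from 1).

Tick 1: prefer A, take plank from A; A=[jar,spool,bolt,tile] B=[axle,grate,lathe,shaft] C=[plank]
Tick 2: prefer B, take axle from B; A=[jar,spool,bolt,tile] B=[grate,lathe,shaft] C=[plank,axle]
Tick 3: prefer A, take jar from A; A=[spool,bolt,tile] B=[grate,lathe,shaft] C=[plank,axle,jar]
Tick 4: prefer B, take grate from B; A=[spool,bolt,tile] B=[lathe,shaft] C=[plank,axle,jar,grate]
Tick 5: prefer A, take spool from A; A=[bolt,tile] B=[lathe,shaft] C=[plank,axle,jar,grate,spool]
Tick 6: prefer B, take lathe from B; A=[bolt,tile] B=[shaft] C=[plank,axle,jar,grate,spool,lathe]

Answer: 6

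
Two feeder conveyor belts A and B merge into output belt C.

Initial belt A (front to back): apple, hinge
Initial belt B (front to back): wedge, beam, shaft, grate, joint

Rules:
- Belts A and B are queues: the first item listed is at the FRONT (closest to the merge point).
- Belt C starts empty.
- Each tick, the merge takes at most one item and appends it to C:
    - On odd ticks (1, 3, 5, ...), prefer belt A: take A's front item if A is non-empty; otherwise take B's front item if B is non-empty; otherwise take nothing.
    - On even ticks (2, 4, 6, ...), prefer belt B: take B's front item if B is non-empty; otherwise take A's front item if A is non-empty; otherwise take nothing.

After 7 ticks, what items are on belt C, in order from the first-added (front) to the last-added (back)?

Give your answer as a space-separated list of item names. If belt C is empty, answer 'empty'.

Tick 1: prefer A, take apple from A; A=[hinge] B=[wedge,beam,shaft,grate,joint] C=[apple]
Tick 2: prefer B, take wedge from B; A=[hinge] B=[beam,shaft,grate,joint] C=[apple,wedge]
Tick 3: prefer A, take hinge from A; A=[-] B=[beam,shaft,grate,joint] C=[apple,wedge,hinge]
Tick 4: prefer B, take beam from B; A=[-] B=[shaft,grate,joint] C=[apple,wedge,hinge,beam]
Tick 5: prefer A, take shaft from B; A=[-] B=[grate,joint] C=[apple,wedge,hinge,beam,shaft]
Tick 6: prefer B, take grate from B; A=[-] B=[joint] C=[apple,wedge,hinge,beam,shaft,grate]
Tick 7: prefer A, take joint from B; A=[-] B=[-] C=[apple,wedge,hinge,beam,shaft,grate,joint]

Answer: apple wedge hinge beam shaft grate joint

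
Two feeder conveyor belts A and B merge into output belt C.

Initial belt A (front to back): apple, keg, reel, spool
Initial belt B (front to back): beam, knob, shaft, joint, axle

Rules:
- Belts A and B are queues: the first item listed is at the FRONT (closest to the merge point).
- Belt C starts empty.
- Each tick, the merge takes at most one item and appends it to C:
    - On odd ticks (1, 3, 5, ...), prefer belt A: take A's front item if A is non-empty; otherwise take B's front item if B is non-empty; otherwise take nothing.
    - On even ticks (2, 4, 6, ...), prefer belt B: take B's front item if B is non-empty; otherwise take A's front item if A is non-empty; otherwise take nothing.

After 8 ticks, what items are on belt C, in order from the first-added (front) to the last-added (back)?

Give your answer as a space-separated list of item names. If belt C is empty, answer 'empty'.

Tick 1: prefer A, take apple from A; A=[keg,reel,spool] B=[beam,knob,shaft,joint,axle] C=[apple]
Tick 2: prefer B, take beam from B; A=[keg,reel,spool] B=[knob,shaft,joint,axle] C=[apple,beam]
Tick 3: prefer A, take keg from A; A=[reel,spool] B=[knob,shaft,joint,axle] C=[apple,beam,keg]
Tick 4: prefer B, take knob from B; A=[reel,spool] B=[shaft,joint,axle] C=[apple,beam,keg,knob]
Tick 5: prefer A, take reel from A; A=[spool] B=[shaft,joint,axle] C=[apple,beam,keg,knob,reel]
Tick 6: prefer B, take shaft from B; A=[spool] B=[joint,axle] C=[apple,beam,keg,knob,reel,shaft]
Tick 7: prefer A, take spool from A; A=[-] B=[joint,axle] C=[apple,beam,keg,knob,reel,shaft,spool]
Tick 8: prefer B, take joint from B; A=[-] B=[axle] C=[apple,beam,keg,knob,reel,shaft,spool,joint]

Answer: apple beam keg knob reel shaft spool joint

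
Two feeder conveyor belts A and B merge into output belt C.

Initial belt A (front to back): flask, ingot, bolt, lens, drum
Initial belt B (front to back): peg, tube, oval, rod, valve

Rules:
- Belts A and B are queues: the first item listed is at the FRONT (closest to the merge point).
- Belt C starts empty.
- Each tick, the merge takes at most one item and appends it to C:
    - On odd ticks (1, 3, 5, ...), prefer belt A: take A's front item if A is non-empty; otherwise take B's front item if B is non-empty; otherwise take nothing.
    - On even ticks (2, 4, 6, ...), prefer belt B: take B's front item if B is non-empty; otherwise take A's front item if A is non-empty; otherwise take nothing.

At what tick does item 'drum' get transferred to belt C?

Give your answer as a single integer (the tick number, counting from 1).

Answer: 9

Derivation:
Tick 1: prefer A, take flask from A; A=[ingot,bolt,lens,drum] B=[peg,tube,oval,rod,valve] C=[flask]
Tick 2: prefer B, take peg from B; A=[ingot,bolt,lens,drum] B=[tube,oval,rod,valve] C=[flask,peg]
Tick 3: prefer A, take ingot from A; A=[bolt,lens,drum] B=[tube,oval,rod,valve] C=[flask,peg,ingot]
Tick 4: prefer B, take tube from B; A=[bolt,lens,drum] B=[oval,rod,valve] C=[flask,peg,ingot,tube]
Tick 5: prefer A, take bolt from A; A=[lens,drum] B=[oval,rod,valve] C=[flask,peg,ingot,tube,bolt]
Tick 6: prefer B, take oval from B; A=[lens,drum] B=[rod,valve] C=[flask,peg,ingot,tube,bolt,oval]
Tick 7: prefer A, take lens from A; A=[drum] B=[rod,valve] C=[flask,peg,ingot,tube,bolt,oval,lens]
Tick 8: prefer B, take rod from B; A=[drum] B=[valve] C=[flask,peg,ingot,tube,bolt,oval,lens,rod]
Tick 9: prefer A, take drum from A; A=[-] B=[valve] C=[flask,peg,ingot,tube,bolt,oval,lens,rod,drum]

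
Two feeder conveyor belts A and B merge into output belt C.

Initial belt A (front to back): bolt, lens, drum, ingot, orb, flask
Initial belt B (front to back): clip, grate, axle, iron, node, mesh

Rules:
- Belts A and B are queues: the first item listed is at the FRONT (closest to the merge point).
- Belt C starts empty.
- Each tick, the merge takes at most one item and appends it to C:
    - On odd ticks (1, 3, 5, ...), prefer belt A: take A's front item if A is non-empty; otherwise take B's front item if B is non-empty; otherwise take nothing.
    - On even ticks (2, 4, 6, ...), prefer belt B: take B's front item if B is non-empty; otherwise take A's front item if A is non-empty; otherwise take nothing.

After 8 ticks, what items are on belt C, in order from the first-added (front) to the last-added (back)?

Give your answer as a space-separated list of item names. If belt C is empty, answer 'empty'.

Answer: bolt clip lens grate drum axle ingot iron

Derivation:
Tick 1: prefer A, take bolt from A; A=[lens,drum,ingot,orb,flask] B=[clip,grate,axle,iron,node,mesh] C=[bolt]
Tick 2: prefer B, take clip from B; A=[lens,drum,ingot,orb,flask] B=[grate,axle,iron,node,mesh] C=[bolt,clip]
Tick 3: prefer A, take lens from A; A=[drum,ingot,orb,flask] B=[grate,axle,iron,node,mesh] C=[bolt,clip,lens]
Tick 4: prefer B, take grate from B; A=[drum,ingot,orb,flask] B=[axle,iron,node,mesh] C=[bolt,clip,lens,grate]
Tick 5: prefer A, take drum from A; A=[ingot,orb,flask] B=[axle,iron,node,mesh] C=[bolt,clip,lens,grate,drum]
Tick 6: prefer B, take axle from B; A=[ingot,orb,flask] B=[iron,node,mesh] C=[bolt,clip,lens,grate,drum,axle]
Tick 7: prefer A, take ingot from A; A=[orb,flask] B=[iron,node,mesh] C=[bolt,clip,lens,grate,drum,axle,ingot]
Tick 8: prefer B, take iron from B; A=[orb,flask] B=[node,mesh] C=[bolt,clip,lens,grate,drum,axle,ingot,iron]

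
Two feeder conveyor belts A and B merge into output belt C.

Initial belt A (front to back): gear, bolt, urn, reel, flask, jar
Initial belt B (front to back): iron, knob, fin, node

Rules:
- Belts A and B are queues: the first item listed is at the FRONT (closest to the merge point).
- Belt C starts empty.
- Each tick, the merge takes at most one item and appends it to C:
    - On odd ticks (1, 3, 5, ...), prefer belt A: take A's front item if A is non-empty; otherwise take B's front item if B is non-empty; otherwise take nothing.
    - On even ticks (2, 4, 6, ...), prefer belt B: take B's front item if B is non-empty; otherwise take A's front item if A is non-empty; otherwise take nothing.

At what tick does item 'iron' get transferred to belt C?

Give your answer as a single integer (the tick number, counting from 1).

Answer: 2

Derivation:
Tick 1: prefer A, take gear from A; A=[bolt,urn,reel,flask,jar] B=[iron,knob,fin,node] C=[gear]
Tick 2: prefer B, take iron from B; A=[bolt,urn,reel,flask,jar] B=[knob,fin,node] C=[gear,iron]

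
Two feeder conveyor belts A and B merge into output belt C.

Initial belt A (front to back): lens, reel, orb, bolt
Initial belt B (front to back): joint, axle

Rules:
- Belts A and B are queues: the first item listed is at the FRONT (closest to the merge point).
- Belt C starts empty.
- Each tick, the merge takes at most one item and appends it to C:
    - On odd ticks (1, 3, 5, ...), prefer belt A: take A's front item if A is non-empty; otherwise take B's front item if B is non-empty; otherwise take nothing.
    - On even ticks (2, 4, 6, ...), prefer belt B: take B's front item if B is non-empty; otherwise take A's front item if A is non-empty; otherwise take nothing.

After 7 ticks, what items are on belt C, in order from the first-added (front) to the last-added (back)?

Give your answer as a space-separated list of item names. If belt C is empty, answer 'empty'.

Answer: lens joint reel axle orb bolt

Derivation:
Tick 1: prefer A, take lens from A; A=[reel,orb,bolt] B=[joint,axle] C=[lens]
Tick 2: prefer B, take joint from B; A=[reel,orb,bolt] B=[axle] C=[lens,joint]
Tick 3: prefer A, take reel from A; A=[orb,bolt] B=[axle] C=[lens,joint,reel]
Tick 4: prefer B, take axle from B; A=[orb,bolt] B=[-] C=[lens,joint,reel,axle]
Tick 5: prefer A, take orb from A; A=[bolt] B=[-] C=[lens,joint,reel,axle,orb]
Tick 6: prefer B, take bolt from A; A=[-] B=[-] C=[lens,joint,reel,axle,orb,bolt]
Tick 7: prefer A, both empty, nothing taken; A=[-] B=[-] C=[lens,joint,reel,axle,orb,bolt]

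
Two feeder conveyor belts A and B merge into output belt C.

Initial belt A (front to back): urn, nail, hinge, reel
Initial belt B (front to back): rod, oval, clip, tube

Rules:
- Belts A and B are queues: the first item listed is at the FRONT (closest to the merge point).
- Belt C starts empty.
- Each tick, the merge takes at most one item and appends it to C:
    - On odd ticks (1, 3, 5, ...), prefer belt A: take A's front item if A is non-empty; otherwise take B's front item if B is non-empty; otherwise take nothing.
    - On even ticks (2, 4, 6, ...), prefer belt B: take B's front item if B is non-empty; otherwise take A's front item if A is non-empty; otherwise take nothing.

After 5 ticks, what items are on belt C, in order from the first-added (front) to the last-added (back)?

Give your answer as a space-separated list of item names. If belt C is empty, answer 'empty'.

Tick 1: prefer A, take urn from A; A=[nail,hinge,reel] B=[rod,oval,clip,tube] C=[urn]
Tick 2: prefer B, take rod from B; A=[nail,hinge,reel] B=[oval,clip,tube] C=[urn,rod]
Tick 3: prefer A, take nail from A; A=[hinge,reel] B=[oval,clip,tube] C=[urn,rod,nail]
Tick 4: prefer B, take oval from B; A=[hinge,reel] B=[clip,tube] C=[urn,rod,nail,oval]
Tick 5: prefer A, take hinge from A; A=[reel] B=[clip,tube] C=[urn,rod,nail,oval,hinge]

Answer: urn rod nail oval hinge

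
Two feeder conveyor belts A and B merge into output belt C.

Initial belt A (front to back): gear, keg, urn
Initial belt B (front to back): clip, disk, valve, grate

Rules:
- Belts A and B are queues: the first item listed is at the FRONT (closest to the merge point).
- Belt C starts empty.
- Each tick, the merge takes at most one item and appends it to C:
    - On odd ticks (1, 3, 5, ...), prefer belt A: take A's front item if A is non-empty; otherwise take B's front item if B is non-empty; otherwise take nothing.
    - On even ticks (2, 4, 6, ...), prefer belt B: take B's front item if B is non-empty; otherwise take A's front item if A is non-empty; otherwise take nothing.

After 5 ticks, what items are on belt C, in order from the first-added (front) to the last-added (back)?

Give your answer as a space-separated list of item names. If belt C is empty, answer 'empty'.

Tick 1: prefer A, take gear from A; A=[keg,urn] B=[clip,disk,valve,grate] C=[gear]
Tick 2: prefer B, take clip from B; A=[keg,urn] B=[disk,valve,grate] C=[gear,clip]
Tick 3: prefer A, take keg from A; A=[urn] B=[disk,valve,grate] C=[gear,clip,keg]
Tick 4: prefer B, take disk from B; A=[urn] B=[valve,grate] C=[gear,clip,keg,disk]
Tick 5: prefer A, take urn from A; A=[-] B=[valve,grate] C=[gear,clip,keg,disk,urn]

Answer: gear clip keg disk urn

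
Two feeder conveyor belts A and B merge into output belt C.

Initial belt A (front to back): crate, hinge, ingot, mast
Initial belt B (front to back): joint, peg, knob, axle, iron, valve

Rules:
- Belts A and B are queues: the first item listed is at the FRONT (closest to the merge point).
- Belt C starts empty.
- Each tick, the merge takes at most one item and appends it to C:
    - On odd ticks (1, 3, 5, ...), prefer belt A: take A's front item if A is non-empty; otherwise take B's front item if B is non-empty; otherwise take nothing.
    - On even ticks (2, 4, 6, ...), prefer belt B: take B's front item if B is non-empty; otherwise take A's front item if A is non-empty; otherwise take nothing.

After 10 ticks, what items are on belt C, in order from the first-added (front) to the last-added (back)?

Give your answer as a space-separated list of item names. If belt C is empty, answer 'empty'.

Answer: crate joint hinge peg ingot knob mast axle iron valve

Derivation:
Tick 1: prefer A, take crate from A; A=[hinge,ingot,mast] B=[joint,peg,knob,axle,iron,valve] C=[crate]
Tick 2: prefer B, take joint from B; A=[hinge,ingot,mast] B=[peg,knob,axle,iron,valve] C=[crate,joint]
Tick 3: prefer A, take hinge from A; A=[ingot,mast] B=[peg,knob,axle,iron,valve] C=[crate,joint,hinge]
Tick 4: prefer B, take peg from B; A=[ingot,mast] B=[knob,axle,iron,valve] C=[crate,joint,hinge,peg]
Tick 5: prefer A, take ingot from A; A=[mast] B=[knob,axle,iron,valve] C=[crate,joint,hinge,peg,ingot]
Tick 6: prefer B, take knob from B; A=[mast] B=[axle,iron,valve] C=[crate,joint,hinge,peg,ingot,knob]
Tick 7: prefer A, take mast from A; A=[-] B=[axle,iron,valve] C=[crate,joint,hinge,peg,ingot,knob,mast]
Tick 8: prefer B, take axle from B; A=[-] B=[iron,valve] C=[crate,joint,hinge,peg,ingot,knob,mast,axle]
Tick 9: prefer A, take iron from B; A=[-] B=[valve] C=[crate,joint,hinge,peg,ingot,knob,mast,axle,iron]
Tick 10: prefer B, take valve from B; A=[-] B=[-] C=[crate,joint,hinge,peg,ingot,knob,mast,axle,iron,valve]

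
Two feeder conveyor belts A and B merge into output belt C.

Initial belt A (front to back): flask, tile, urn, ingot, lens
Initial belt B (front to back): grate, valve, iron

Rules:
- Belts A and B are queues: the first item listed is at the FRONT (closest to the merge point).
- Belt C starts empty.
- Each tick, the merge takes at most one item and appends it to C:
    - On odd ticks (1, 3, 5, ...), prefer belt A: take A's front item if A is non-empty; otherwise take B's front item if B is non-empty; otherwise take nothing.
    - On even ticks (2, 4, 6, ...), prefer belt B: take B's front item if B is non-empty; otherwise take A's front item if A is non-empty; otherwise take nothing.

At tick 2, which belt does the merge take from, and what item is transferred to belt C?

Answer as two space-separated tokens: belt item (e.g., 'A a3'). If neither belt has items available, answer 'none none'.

Tick 1: prefer A, take flask from A; A=[tile,urn,ingot,lens] B=[grate,valve,iron] C=[flask]
Tick 2: prefer B, take grate from B; A=[tile,urn,ingot,lens] B=[valve,iron] C=[flask,grate]

Answer: B grate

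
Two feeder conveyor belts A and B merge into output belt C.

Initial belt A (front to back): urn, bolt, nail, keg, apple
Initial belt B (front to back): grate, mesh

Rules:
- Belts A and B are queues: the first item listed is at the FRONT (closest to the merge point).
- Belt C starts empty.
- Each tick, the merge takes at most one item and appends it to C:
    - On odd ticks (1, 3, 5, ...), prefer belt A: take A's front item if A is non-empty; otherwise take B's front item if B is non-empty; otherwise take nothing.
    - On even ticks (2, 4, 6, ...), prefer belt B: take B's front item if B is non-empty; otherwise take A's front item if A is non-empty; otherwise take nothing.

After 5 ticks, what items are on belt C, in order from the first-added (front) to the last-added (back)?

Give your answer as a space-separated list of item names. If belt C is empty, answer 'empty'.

Tick 1: prefer A, take urn from A; A=[bolt,nail,keg,apple] B=[grate,mesh] C=[urn]
Tick 2: prefer B, take grate from B; A=[bolt,nail,keg,apple] B=[mesh] C=[urn,grate]
Tick 3: prefer A, take bolt from A; A=[nail,keg,apple] B=[mesh] C=[urn,grate,bolt]
Tick 4: prefer B, take mesh from B; A=[nail,keg,apple] B=[-] C=[urn,grate,bolt,mesh]
Tick 5: prefer A, take nail from A; A=[keg,apple] B=[-] C=[urn,grate,bolt,mesh,nail]

Answer: urn grate bolt mesh nail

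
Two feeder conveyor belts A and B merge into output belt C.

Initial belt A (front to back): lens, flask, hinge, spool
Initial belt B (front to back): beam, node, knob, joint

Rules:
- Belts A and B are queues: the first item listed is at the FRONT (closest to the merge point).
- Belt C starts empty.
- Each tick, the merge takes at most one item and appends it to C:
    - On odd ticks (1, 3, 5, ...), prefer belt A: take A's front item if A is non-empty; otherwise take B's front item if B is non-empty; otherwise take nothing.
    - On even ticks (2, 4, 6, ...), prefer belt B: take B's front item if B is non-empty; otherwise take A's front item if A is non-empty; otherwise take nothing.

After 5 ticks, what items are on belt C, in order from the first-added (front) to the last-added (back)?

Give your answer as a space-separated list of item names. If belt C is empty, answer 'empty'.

Answer: lens beam flask node hinge

Derivation:
Tick 1: prefer A, take lens from A; A=[flask,hinge,spool] B=[beam,node,knob,joint] C=[lens]
Tick 2: prefer B, take beam from B; A=[flask,hinge,spool] B=[node,knob,joint] C=[lens,beam]
Tick 3: prefer A, take flask from A; A=[hinge,spool] B=[node,knob,joint] C=[lens,beam,flask]
Tick 4: prefer B, take node from B; A=[hinge,spool] B=[knob,joint] C=[lens,beam,flask,node]
Tick 5: prefer A, take hinge from A; A=[spool] B=[knob,joint] C=[lens,beam,flask,node,hinge]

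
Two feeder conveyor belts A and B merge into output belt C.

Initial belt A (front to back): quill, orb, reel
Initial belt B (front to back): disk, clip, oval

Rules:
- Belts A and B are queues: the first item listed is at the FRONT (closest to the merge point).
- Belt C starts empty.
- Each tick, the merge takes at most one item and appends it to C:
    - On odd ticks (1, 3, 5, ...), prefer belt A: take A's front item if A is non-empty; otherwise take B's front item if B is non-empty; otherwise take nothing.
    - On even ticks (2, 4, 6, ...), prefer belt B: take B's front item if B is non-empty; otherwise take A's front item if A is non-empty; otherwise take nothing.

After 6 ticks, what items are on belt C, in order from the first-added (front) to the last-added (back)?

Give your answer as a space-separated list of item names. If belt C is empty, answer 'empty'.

Tick 1: prefer A, take quill from A; A=[orb,reel] B=[disk,clip,oval] C=[quill]
Tick 2: prefer B, take disk from B; A=[orb,reel] B=[clip,oval] C=[quill,disk]
Tick 3: prefer A, take orb from A; A=[reel] B=[clip,oval] C=[quill,disk,orb]
Tick 4: prefer B, take clip from B; A=[reel] B=[oval] C=[quill,disk,orb,clip]
Tick 5: prefer A, take reel from A; A=[-] B=[oval] C=[quill,disk,orb,clip,reel]
Tick 6: prefer B, take oval from B; A=[-] B=[-] C=[quill,disk,orb,clip,reel,oval]

Answer: quill disk orb clip reel oval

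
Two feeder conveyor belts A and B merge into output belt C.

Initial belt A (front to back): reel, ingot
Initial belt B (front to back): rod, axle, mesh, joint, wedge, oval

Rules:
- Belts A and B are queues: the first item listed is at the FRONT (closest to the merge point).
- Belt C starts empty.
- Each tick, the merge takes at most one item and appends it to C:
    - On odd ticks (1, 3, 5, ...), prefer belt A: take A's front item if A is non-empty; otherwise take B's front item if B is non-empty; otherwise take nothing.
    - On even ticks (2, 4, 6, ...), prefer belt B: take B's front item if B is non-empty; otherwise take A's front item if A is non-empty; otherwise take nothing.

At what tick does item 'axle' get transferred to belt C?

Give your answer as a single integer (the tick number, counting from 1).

Answer: 4

Derivation:
Tick 1: prefer A, take reel from A; A=[ingot] B=[rod,axle,mesh,joint,wedge,oval] C=[reel]
Tick 2: prefer B, take rod from B; A=[ingot] B=[axle,mesh,joint,wedge,oval] C=[reel,rod]
Tick 3: prefer A, take ingot from A; A=[-] B=[axle,mesh,joint,wedge,oval] C=[reel,rod,ingot]
Tick 4: prefer B, take axle from B; A=[-] B=[mesh,joint,wedge,oval] C=[reel,rod,ingot,axle]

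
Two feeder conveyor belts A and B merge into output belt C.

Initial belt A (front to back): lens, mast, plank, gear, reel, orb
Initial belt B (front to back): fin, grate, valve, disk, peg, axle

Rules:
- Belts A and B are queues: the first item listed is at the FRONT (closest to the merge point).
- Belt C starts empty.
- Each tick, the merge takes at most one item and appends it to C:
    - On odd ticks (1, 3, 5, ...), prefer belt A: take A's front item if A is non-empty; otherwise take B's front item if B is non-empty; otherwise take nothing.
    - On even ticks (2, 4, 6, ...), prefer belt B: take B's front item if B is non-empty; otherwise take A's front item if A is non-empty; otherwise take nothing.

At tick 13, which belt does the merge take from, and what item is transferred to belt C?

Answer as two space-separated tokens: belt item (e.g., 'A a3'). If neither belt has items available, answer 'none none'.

Tick 1: prefer A, take lens from A; A=[mast,plank,gear,reel,orb] B=[fin,grate,valve,disk,peg,axle] C=[lens]
Tick 2: prefer B, take fin from B; A=[mast,plank,gear,reel,orb] B=[grate,valve,disk,peg,axle] C=[lens,fin]
Tick 3: prefer A, take mast from A; A=[plank,gear,reel,orb] B=[grate,valve,disk,peg,axle] C=[lens,fin,mast]
Tick 4: prefer B, take grate from B; A=[plank,gear,reel,orb] B=[valve,disk,peg,axle] C=[lens,fin,mast,grate]
Tick 5: prefer A, take plank from A; A=[gear,reel,orb] B=[valve,disk,peg,axle] C=[lens,fin,mast,grate,plank]
Tick 6: prefer B, take valve from B; A=[gear,reel,orb] B=[disk,peg,axle] C=[lens,fin,mast,grate,plank,valve]
Tick 7: prefer A, take gear from A; A=[reel,orb] B=[disk,peg,axle] C=[lens,fin,mast,grate,plank,valve,gear]
Tick 8: prefer B, take disk from B; A=[reel,orb] B=[peg,axle] C=[lens,fin,mast,grate,plank,valve,gear,disk]
Tick 9: prefer A, take reel from A; A=[orb] B=[peg,axle] C=[lens,fin,mast,grate,plank,valve,gear,disk,reel]
Tick 10: prefer B, take peg from B; A=[orb] B=[axle] C=[lens,fin,mast,grate,plank,valve,gear,disk,reel,peg]
Tick 11: prefer A, take orb from A; A=[-] B=[axle] C=[lens,fin,mast,grate,plank,valve,gear,disk,reel,peg,orb]
Tick 12: prefer B, take axle from B; A=[-] B=[-] C=[lens,fin,mast,grate,plank,valve,gear,disk,reel,peg,orb,axle]
Tick 13: prefer A, both empty, nothing taken; A=[-] B=[-] C=[lens,fin,mast,grate,plank,valve,gear,disk,reel,peg,orb,axle]

Answer: none none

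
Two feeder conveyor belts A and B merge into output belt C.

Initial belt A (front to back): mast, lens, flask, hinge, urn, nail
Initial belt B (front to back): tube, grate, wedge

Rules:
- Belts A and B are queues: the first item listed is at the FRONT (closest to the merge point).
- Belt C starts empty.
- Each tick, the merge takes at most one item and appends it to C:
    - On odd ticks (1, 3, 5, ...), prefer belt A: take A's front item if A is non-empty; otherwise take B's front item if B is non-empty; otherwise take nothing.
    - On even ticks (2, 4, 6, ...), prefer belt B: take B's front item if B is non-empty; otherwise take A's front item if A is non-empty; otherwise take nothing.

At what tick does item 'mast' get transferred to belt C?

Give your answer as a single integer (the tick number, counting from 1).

Tick 1: prefer A, take mast from A; A=[lens,flask,hinge,urn,nail] B=[tube,grate,wedge] C=[mast]

Answer: 1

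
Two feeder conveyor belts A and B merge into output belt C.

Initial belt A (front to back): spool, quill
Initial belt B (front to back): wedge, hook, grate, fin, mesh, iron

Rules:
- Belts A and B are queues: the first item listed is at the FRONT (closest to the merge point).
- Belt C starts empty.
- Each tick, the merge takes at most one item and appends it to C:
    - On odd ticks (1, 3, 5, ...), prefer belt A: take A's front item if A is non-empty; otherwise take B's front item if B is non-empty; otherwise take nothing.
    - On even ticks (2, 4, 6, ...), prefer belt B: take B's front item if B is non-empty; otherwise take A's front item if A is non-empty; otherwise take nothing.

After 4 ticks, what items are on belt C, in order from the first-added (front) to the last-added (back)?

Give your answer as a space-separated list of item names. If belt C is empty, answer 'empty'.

Tick 1: prefer A, take spool from A; A=[quill] B=[wedge,hook,grate,fin,mesh,iron] C=[spool]
Tick 2: prefer B, take wedge from B; A=[quill] B=[hook,grate,fin,mesh,iron] C=[spool,wedge]
Tick 3: prefer A, take quill from A; A=[-] B=[hook,grate,fin,mesh,iron] C=[spool,wedge,quill]
Tick 4: prefer B, take hook from B; A=[-] B=[grate,fin,mesh,iron] C=[spool,wedge,quill,hook]

Answer: spool wedge quill hook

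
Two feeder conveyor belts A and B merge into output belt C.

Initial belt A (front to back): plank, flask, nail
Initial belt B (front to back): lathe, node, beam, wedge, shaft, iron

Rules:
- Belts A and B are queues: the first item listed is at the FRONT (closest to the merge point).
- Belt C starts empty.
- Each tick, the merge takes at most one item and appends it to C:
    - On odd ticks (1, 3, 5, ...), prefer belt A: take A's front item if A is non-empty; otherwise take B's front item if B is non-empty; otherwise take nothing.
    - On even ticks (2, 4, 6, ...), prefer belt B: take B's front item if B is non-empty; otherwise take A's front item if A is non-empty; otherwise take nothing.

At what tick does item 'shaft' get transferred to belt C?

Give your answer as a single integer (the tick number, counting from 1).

Answer: 8

Derivation:
Tick 1: prefer A, take plank from A; A=[flask,nail] B=[lathe,node,beam,wedge,shaft,iron] C=[plank]
Tick 2: prefer B, take lathe from B; A=[flask,nail] B=[node,beam,wedge,shaft,iron] C=[plank,lathe]
Tick 3: prefer A, take flask from A; A=[nail] B=[node,beam,wedge,shaft,iron] C=[plank,lathe,flask]
Tick 4: prefer B, take node from B; A=[nail] B=[beam,wedge,shaft,iron] C=[plank,lathe,flask,node]
Tick 5: prefer A, take nail from A; A=[-] B=[beam,wedge,shaft,iron] C=[plank,lathe,flask,node,nail]
Tick 6: prefer B, take beam from B; A=[-] B=[wedge,shaft,iron] C=[plank,lathe,flask,node,nail,beam]
Tick 7: prefer A, take wedge from B; A=[-] B=[shaft,iron] C=[plank,lathe,flask,node,nail,beam,wedge]
Tick 8: prefer B, take shaft from B; A=[-] B=[iron] C=[plank,lathe,flask,node,nail,beam,wedge,shaft]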